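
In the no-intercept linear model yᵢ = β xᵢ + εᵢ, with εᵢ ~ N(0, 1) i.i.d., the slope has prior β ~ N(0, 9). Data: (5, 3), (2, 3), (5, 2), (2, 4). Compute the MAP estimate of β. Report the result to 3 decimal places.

β̂_MAP = 0.671

log p(β | y) = −Σ(yᵢ − βxᵢ)²/(2·1) − β²/(2·9) + const.
Setting the derivative to zero: Σxᵢ(yᵢ − βxᵢ)/1 − β/9 = 0, so β = Σxᵢyᵢ / (Σxᵢ² + σ²/τ²).
Σxᵢyᵢ = 5·3 + 2·3 + 5·2 + 2·4 = 39; Σxᵢ² = 58; σ²/τ² = 1/9.
β̂_MAP = 39 / (58 + 1/9) = 39/(523/9) = 351/523 ≈ 0.671.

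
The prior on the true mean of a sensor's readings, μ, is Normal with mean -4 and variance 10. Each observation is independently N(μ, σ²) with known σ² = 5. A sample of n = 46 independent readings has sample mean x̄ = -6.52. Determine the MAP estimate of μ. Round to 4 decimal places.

n = 46, x̄ = -6.52.
For a Normal prior and Normal likelihood with known variance, the posterior is Normal; its mode equals its mean, the precision-weighted average.
Prior precision 1/σ₀² = 1/10 = 0.1; data precision n/σ² = 46/5 = 9.2.
μ̂ = (0.1·(-4) + 9.2·(-6.52)) / (0.1 + 9.2) = (-60.384)/9.3 = -5032/775 ≈ -6.4929.

μ̂_MAP = -6.4929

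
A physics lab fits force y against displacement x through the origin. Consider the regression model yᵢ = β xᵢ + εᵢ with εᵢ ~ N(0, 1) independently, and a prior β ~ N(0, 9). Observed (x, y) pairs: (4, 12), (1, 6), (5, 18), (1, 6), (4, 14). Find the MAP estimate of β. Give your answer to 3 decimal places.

β̂_MAP = 3.485

log p(β | y) = −Σ(yᵢ − βxᵢ)²/(2·1) − β²/(2·9) + const.
Setting the derivative to zero: Σxᵢ(yᵢ − βxᵢ)/1 − β/9 = 0, so β = Σxᵢyᵢ / (Σxᵢ² + σ²/τ²).
Σxᵢyᵢ = 4·12 + 1·6 + 5·18 + 1·6 + 4·14 = 206; Σxᵢ² = 59; σ²/τ² = 1/9.
β̂_MAP = 206 / (59 + 1/9) = 206/(532/9) = 927/266 ≈ 3.485.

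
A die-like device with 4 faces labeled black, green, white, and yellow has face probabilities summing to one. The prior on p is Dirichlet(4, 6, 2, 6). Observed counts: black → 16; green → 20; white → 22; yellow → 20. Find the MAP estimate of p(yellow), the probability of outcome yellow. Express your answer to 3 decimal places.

MAP estimate of p(yellow) = 0.272

The posterior is Dirichlet(αᵢ + nᵢ) = Dirichlet(20, 26, 24, 26).
For a Dirichlet(a₁,…,a_K) with all aᵢ > 1, the mode has j-th component (aⱼ − 1)/(Σaᵢ − K).
Here Σaᵢ = 96 and K = 4, so p(yellow) = (26 − 1)/(96 − 4) = 25/92 ≈ 0.272.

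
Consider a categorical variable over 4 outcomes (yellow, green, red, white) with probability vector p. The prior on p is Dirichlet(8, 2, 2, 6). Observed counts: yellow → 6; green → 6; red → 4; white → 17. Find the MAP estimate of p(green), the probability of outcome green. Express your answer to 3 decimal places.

The posterior is Dirichlet(αᵢ + nᵢ) = Dirichlet(14, 8, 6, 23).
For a Dirichlet(a₁,…,a_K) with all aᵢ > 1, the mode has j-th component (aⱼ − 1)/(Σaᵢ − K).
Here Σaᵢ = 51 and K = 4, so p(green) = (8 − 1)/(51 − 4) = 7/47 ≈ 0.149.

MAP estimate of p(green) = 0.149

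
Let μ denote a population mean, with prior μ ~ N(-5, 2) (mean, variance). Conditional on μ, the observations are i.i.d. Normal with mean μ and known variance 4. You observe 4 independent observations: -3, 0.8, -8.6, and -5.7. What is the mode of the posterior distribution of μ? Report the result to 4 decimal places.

n = 4; x̄ = ((-3) + 0.8 + (-8.6) + (-5.7))/4 = -16.5/4 = -4.125.
For a Normal prior and Normal likelihood with known variance, the posterior is Normal; its mode equals its mean, the precision-weighted average.
Prior precision 1/σ₀² = 1/2 = 0.5; data precision n/σ² = 4/4 = 1.
μ̂ = (0.5·(-5) + 1·(-4.125)) / (0.5 + 1) = (-6.625)/1.5 = -53/12 ≈ -4.4167.

μ̂_MAP = -4.4167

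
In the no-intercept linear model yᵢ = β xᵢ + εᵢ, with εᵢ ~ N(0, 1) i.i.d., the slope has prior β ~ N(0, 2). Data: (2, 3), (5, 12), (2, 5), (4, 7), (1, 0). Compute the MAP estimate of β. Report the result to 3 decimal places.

log p(β | y) = −Σ(yᵢ − βxᵢ)²/(2·1) − β²/(2·2) + const.
Setting the derivative to zero: Σxᵢ(yᵢ − βxᵢ)/1 − β/2 = 0, so β = Σxᵢyᵢ / (Σxᵢ² + σ²/τ²).
Σxᵢyᵢ = 2·3 + 5·12 + 2·5 + 4·7 + 1·0 = 104; Σxᵢ² = 50; σ²/τ² = 0.5.
β̂_MAP = 104 / (50 + 0.5) = 104/50.5 ≈ 2.059.

β̂_MAP = 2.059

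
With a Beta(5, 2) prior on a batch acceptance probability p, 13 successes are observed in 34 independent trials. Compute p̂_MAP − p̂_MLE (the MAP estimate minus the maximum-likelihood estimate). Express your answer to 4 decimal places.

Posterior is Beta(18, 23); MAP = (18−1)/(41−2) = 17/39 ≈ 0.43590.
MLE ignores the prior: p̂_MLE = k/n = 13/34 ≈ 0.38235.
Difference = 17/39 − 13/34 = 71/1326 ≈ 0.0535.

MAP − MLE = 0.0535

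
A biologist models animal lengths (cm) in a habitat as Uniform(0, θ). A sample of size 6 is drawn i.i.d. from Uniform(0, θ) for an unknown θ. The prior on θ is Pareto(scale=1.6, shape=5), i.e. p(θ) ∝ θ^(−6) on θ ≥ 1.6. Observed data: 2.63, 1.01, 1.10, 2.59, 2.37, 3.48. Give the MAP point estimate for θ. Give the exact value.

The Uniform(0, θ) likelihood is θ^(−n) for θ ≥ max(xᵢ), zero otherwise. Here max(xᵢ) = 3.48.
Posterior ∝ θ^(−6) · θ^(−6) = θ^(−12) on θ ≥ max(1.6, 3.48) = 3.48.
This density is strictly decreasing in θ, so the posterior mode lies at the lower boundary of the support.

θ̂_MAP = 3.48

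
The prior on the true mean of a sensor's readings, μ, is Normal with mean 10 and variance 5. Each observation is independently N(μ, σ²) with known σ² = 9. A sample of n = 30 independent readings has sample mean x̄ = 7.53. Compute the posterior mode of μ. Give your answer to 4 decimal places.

n = 30, x̄ = 7.53.
For a Normal prior and Normal likelihood with known variance, the posterior is Normal; its mode equals its mean, the precision-weighted average.
Prior precision 1/σ₀² = 1/5 = 0.2; data precision n/σ² = 30/9 = 10/3.
μ̂ = (0.2·10 + (10/3)·7.53) / (0.2 + 10/3) = 27.1/(53/15) = 813/106 ≈ 7.6698.

μ̂_MAP = 7.6698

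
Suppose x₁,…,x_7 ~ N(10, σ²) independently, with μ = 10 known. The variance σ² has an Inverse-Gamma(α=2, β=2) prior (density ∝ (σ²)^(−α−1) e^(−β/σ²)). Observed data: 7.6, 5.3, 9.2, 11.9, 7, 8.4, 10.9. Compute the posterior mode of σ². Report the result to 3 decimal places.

Sum of squared deviations about the known mean: SS = (7.6−10)² + (5.3−10)² + (9.2−10)² + (11.9−10)² + (7−10)² + (8.4−10)² + (10.9−10)² = 44.47.
The Normal likelihood contributes (σ²)^(−n/2) exp(−SS/(2σ²)), so the posterior is Inverse-Gamma(α + n/2, β + SS/2) = Inverse-Gamma(5.5, 24.235).
The mode of Inverse-Gamma(a, b) is b/(a+1) = 24.235/6.5 ≈ 3.728.

σ̂²_MAP = 3.728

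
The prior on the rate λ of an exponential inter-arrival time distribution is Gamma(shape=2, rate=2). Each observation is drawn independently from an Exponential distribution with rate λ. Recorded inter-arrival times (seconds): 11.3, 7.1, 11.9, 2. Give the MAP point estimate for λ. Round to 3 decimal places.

λ̂_MAP = 0.146

The Exponential(rate=λ) likelihood is ∝ λ^n e^(−λΣtᵢ). Here n = 4 and Σtᵢ = 11.3 + 7.1 + 11.9 + 2 = 32.3.
Posterior ∝ λe^(−2λ) · λ^4e^(−32.3λ) = λ^5e^(−34.3λ), i.e. Gamma(6, 34.3).
Mode = (a−1)/b = 5/34.3 ≈ 0.146.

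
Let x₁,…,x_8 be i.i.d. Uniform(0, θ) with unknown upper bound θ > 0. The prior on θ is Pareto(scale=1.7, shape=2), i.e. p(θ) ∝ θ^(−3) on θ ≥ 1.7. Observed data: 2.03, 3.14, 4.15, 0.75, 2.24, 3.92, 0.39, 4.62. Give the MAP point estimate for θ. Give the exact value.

θ̂_MAP = 4.62

The Uniform(0, θ) likelihood is θ^(−n) for θ ≥ max(xᵢ), zero otherwise. Here max(xᵢ) = 4.62.
Posterior ∝ θ^(−3) · θ^(−8) = θ^(−11) on θ ≥ max(1.7, 4.62) = 4.62.
This density is strictly decreasing in θ, so the posterior mode lies at the lower boundary of the support.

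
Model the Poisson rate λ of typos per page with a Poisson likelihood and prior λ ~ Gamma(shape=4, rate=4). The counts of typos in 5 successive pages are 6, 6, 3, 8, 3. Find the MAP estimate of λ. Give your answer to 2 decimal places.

λ̂_MAP = 3.22

Σxᵢ = 6+6+3+8+3 = 26, with n = 5.
Posterior ∝ λ^3e^(−4λ) · λ^26e^(−5λ) = λ^29e^(−9λ), i.e. Gamma(shape=30, rate=9).
The mode of a Gamma(a, b) with a ≥ 1 (shape–rate) is (a−1)/b = 29/9 ≈ 3.22.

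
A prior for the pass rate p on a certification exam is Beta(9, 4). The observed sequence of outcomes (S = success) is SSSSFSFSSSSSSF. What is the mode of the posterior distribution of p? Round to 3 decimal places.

Prior: Beta(9, 4).
Data: 11 successes in 14 trials (from the sequence). The binomial likelihood contributes p^11(1−p)^3, so the posterior is Beta(9+11, 4+3) = Beta(20, 7).
For Beta(a, b) with a, b > 1 the mode is (a−1)/(a+b−2) = 19/25 ≈ 0.760.

p̂_MAP = 0.760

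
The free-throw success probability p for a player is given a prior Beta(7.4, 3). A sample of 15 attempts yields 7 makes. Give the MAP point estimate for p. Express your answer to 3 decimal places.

p̂_MAP = 0.573

Prior: Beta(7.4, 3).
Data: 7 successes in 15 trials. The binomial likelihood contributes p^7(1−p)^8, so the posterior is Beta(7.4+7, 3+8) = Beta(14.4, 11).
For Beta(a, b) with a, b > 1 the mode is (a−1)/(a+b−2) = 13.4/23.4 ≈ 0.573.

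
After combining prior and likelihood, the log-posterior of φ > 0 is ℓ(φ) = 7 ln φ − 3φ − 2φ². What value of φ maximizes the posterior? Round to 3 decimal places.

ℓ'(φ) = 7/φ − 3 − 4φ. Setting this to zero and multiplying by φ: 4φ² + 3φ − 7 = 0.
φ = (−3 + √(3² + 4·4·7)) / (2·4) = (−3 + √121) / 8 = (−3 + 11)/8 = 1.
ℓ''(φ) = −7/φ² − 4 < 0, confirming a maximum.

φ̂_MAP = 1.000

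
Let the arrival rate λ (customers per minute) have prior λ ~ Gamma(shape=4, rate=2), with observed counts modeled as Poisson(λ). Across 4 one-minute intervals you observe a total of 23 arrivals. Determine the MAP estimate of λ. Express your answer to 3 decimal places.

Σxᵢ = 23, n = 4.
Posterior ∝ λ^3e^(−2λ) · λ^23e^(−4λ) = λ^26e^(−6λ), i.e. Gamma(shape=27, rate=6).
The mode of a Gamma(a, b) with a ≥ 1 (shape–rate) is (a−1)/b = 26/6 ≈ 4.333.

λ̂_MAP = 4.333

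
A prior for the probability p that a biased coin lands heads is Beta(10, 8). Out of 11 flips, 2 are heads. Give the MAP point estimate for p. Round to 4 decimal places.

p̂_MAP = 0.4074

Prior: Beta(10, 8).
Data: 2 successes in 11 trials. The binomial likelihood contributes p^2(1−p)^9, so the posterior is Beta(10+2, 8+9) = Beta(12, 17).
For Beta(a, b) with a, b > 1 the mode is (a−1)/(a+b−2) = 11/27 ≈ 0.4074.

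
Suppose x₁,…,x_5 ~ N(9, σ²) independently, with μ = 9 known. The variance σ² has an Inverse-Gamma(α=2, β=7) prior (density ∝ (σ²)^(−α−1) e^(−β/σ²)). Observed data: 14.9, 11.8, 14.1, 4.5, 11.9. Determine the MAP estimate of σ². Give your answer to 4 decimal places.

σ̂²_MAP = 10.1200

Sum of squared deviations about the known mean: SS = (14.9−9)² + (11.8−9)² + (14.1−9)² + (4.5−9)² + (11.9−9)² = 97.32.
The Normal likelihood contributes (σ²)^(−n/2) exp(−SS/(2σ²)), so the posterior is Inverse-Gamma(α + n/2, β + SS/2) = Inverse-Gamma(4.5, 55.66).
The mode of Inverse-Gamma(a, b) is b/(a+1) = 55.66/5.5 ≈ 10.1200.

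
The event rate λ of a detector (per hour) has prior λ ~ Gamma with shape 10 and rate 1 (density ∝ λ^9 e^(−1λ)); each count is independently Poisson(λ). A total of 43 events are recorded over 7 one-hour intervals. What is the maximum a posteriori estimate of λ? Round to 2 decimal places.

Σxᵢ = 43, n = 7.
Posterior ∝ λ^9e^(−1λ) · λ^43e^(−7λ) = λ^52e^(−8λ), i.e. Gamma(shape=53, rate=8).
The mode of a Gamma(a, b) with a ≥ 1 (shape–rate) is (a−1)/b = 52/8 ≈ 6.50.

λ̂_MAP = 6.50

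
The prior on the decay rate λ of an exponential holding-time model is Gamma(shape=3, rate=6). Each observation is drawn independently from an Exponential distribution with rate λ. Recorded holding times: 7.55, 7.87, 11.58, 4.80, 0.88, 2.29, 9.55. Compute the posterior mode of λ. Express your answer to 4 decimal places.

The Exponential(rate=λ) likelihood is ∝ λ^n e^(−λΣtᵢ). Here n = 7 and Σtᵢ = 7.55 + 7.87 + 11.58 + 4.80 + 0.88 + 2.29 + 9.55 = 44.52.
Posterior ∝ λ^2e^(−6λ) · λ^7e^(−44.52λ) = λ^9e^(−50.52λ), i.e. Gamma(10, 50.52).
Mode = (a−1)/b = 9/50.52 ≈ 0.1781.

λ̂_MAP = 0.1781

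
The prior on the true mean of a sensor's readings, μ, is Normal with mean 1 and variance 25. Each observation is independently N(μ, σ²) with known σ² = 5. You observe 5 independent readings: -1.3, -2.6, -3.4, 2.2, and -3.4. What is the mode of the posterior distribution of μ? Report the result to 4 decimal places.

n = 5; x̄ = ((-1.3) + (-2.6) + (-3.4) + 2.2 + (-3.4))/5 = -8.5/5 = -1.7.
For a Normal prior and Normal likelihood with known variance, the posterior is Normal; its mode equals its mean, the precision-weighted average.
Prior precision 1/σ₀² = 1/25 = 0.04; data precision n/σ² = 5/5 = 1.
μ̂ = (0.04·1 + 1·(-1.7)) / (0.04 + 1) = (-1.66)/1.04 = -83/52 ≈ -1.5962.

μ̂_MAP = -1.5962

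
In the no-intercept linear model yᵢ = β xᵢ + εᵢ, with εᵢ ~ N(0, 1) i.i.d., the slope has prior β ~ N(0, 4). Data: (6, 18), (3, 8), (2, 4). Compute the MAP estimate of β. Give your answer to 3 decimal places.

log p(β | y) = −Σ(yᵢ − βxᵢ)²/(2·1) − β²/(2·4) + const.
Setting the derivative to zero: Σxᵢ(yᵢ − βxᵢ)/1 − β/4 = 0, so β = Σxᵢyᵢ / (Σxᵢ² + σ²/τ²).
Σxᵢyᵢ = 6·18 + 3·8 + 2·4 = 140; Σxᵢ² = 49; σ²/τ² = 0.25.
β̂_MAP = 140 / (49 + 0.25) = 140/49.25 ≈ 2.843.

β̂_MAP = 2.843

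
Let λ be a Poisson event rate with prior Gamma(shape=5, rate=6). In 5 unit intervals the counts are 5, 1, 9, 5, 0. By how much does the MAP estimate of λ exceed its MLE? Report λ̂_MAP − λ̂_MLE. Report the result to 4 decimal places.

MAP − MLE = -1.8182

Σxᵢ = 20. Posterior is Gamma(25, 11); MAP = (25−1)/11 = 24/11 ≈ 2.18182.
MLE = x̄ = 20/5 ≈ 4.00000.
Difference = 24/11 − 20/5 = -20/11 ≈ -1.8182.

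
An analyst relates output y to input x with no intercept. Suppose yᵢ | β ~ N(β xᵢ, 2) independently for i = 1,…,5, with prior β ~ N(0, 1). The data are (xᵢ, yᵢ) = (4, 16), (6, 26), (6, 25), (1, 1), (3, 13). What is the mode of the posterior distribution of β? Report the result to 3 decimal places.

β̂_MAP = 4.100

log p(β | y) = −Σ(yᵢ − βxᵢ)²/(2·2) − β²/(2·1) + const.
Setting the derivative to zero: Σxᵢ(yᵢ − βxᵢ)/2 − β/1 = 0, so β = Σxᵢyᵢ / (Σxᵢ² + σ²/τ²).
Σxᵢyᵢ = 4·16 + 6·26 + 6·25 + 1·1 + 3·13 = 410; Σxᵢ² = 98; σ²/τ² = 2.
β̂_MAP = 410 / (98 + 2) = 410/100 ≈ 4.100.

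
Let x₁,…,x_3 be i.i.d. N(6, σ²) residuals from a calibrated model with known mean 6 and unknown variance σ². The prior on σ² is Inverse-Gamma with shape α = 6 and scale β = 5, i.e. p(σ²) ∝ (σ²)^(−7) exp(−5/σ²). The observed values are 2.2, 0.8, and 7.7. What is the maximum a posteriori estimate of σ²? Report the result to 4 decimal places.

Sum of squared deviations about the known mean: SS = (2.2−6)² + (0.8−6)² + (7.7−6)² = 44.37.
The Normal likelihood contributes (σ²)^(−n/2) exp(−SS/(2σ²)), so the posterior is Inverse-Gamma(α + n/2, β + SS/2) = Inverse-Gamma(7.5, 27.185).
The mode of Inverse-Gamma(a, b) is b/(a+1) = 27.185/8.5 ≈ 3.1982.

σ̂²_MAP = 3.1982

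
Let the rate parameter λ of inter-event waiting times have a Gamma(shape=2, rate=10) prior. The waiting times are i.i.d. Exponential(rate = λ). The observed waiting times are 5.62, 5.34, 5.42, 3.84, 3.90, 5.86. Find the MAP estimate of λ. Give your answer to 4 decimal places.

λ̂_MAP = 0.1751

The Exponential(rate=λ) likelihood is ∝ λ^n e^(−λΣtᵢ). Here n = 6 and Σtᵢ = 5.62 + 5.34 + 5.42 + 3.84 + 3.90 + 5.86 = 29.98.
Posterior ∝ λe^(−10λ) · λ^6e^(−29.98λ) = λ^7e^(−39.98λ), i.e. Gamma(8, 39.98).
Mode = (a−1)/b = 7/39.98 ≈ 0.1751.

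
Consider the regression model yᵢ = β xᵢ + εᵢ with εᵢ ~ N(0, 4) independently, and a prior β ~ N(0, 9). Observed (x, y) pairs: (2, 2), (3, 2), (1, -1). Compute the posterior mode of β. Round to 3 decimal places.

log p(β | y) = −Σ(yᵢ − βxᵢ)²/(2·4) − β²/(2·9) + const.
Setting the derivative to zero: Σxᵢ(yᵢ − βxᵢ)/4 − β/9 = 0, so β = Σxᵢyᵢ / (Σxᵢ² + σ²/τ²).
Σxᵢyᵢ = 2·2 + 3·2 + 1·(-1) = 9; Σxᵢ² = 14; σ²/τ² = 4/9.
β̂_MAP = 9 / (14 + 4/9) = 9/(130/9) = 81/130 ≈ 0.623.

β̂_MAP = 0.623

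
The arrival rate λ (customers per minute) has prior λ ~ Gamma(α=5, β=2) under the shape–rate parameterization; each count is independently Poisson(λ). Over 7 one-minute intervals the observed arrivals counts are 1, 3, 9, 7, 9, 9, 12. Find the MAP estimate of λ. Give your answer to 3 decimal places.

λ̂_MAP = 6.000

Σxᵢ = 1+3+9+7+9+9+12 = 50, with n = 7.
Posterior ∝ λ^4e^(−2λ) · λ^50e^(−7λ) = λ^54e^(−9λ), i.e. Gamma(shape=55, rate=9).
The mode of a Gamma(a, b) with a ≥ 1 (shape–rate) is (a−1)/b = 54/9 ≈ 6.000.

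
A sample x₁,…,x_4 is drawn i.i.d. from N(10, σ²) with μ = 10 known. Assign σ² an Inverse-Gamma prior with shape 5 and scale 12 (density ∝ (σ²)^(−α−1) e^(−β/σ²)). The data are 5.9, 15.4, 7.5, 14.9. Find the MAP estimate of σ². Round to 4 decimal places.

Sum of squared deviations about the known mean: SS = (5.9−10)² + (15.4−10)² + (7.5−10)² + (14.9−10)² = 76.23.
The Normal likelihood contributes (σ²)^(−n/2) exp(−SS/(2σ²)), so the posterior is Inverse-Gamma(α + n/2, β + SS/2) = Inverse-Gamma(7, 50.115).
The mode of Inverse-Gamma(a, b) is b/(a+1) = 50.115/8 ≈ 6.2644.

σ̂²_MAP = 6.2644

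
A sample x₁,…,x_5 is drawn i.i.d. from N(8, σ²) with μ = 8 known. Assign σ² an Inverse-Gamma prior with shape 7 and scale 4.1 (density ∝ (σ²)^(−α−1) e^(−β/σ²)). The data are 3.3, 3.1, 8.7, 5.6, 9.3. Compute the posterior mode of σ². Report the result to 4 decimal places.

Sum of squared deviations about the known mean: SS = (3.3−8)² + (3.1−8)² + (8.7−8)² + (5.6−8)² + (9.3−8)² = 54.04.
The Normal likelihood contributes (σ²)^(−n/2) exp(−SS/(2σ²)), so the posterior is Inverse-Gamma(α + n/2, β + SS/2) = Inverse-Gamma(9.5, 31.12).
The mode of Inverse-Gamma(a, b) is b/(a+1) = 31.12/10.5 ≈ 2.9638.

σ̂²_MAP = 2.9638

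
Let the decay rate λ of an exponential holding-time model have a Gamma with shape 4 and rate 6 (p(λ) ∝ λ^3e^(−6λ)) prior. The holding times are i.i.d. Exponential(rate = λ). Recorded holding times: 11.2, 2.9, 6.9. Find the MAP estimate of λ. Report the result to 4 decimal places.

λ̂_MAP = 0.2222

The Exponential(rate=λ) likelihood is ∝ λ^n e^(−λΣtᵢ). Here n = 3 and Σtᵢ = 11.2 + 2.9 + 6.9 = 21.
Posterior ∝ λ^3e^(−6λ) · λ^3e^(−21λ) = λ^6e^(−27λ), i.e. Gamma(7, 27).
Mode = (a−1)/b = 6/27 ≈ 0.2222.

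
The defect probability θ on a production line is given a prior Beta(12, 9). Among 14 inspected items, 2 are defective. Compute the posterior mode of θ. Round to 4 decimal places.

θ̂_MAP = 0.3939

Prior: Beta(12, 9).
Data: 2 successes in 14 trials. The binomial likelihood contributes θ^2(1−θ)^12, so the posterior is Beta(12+2, 9+12) = Beta(14, 21).
For Beta(a, b) with a, b > 1 the mode is (a−1)/(a+b−2) = 13/33 ≈ 0.3939.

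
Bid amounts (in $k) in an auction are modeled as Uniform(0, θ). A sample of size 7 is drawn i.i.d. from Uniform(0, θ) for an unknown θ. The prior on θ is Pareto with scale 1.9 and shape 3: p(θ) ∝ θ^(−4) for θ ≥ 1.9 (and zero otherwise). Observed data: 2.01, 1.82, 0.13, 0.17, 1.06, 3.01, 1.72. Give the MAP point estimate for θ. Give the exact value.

θ̂_MAP = 3.01

The Uniform(0, θ) likelihood is θ^(−n) for θ ≥ max(xᵢ), zero otherwise. Here max(xᵢ) = 3.01.
Posterior ∝ θ^(−4) · θ^(−7) = θ^(−11) on θ ≥ max(1.9, 3.01) = 3.01.
This density is strictly decreasing in θ, so the posterior mode lies at the lower boundary of the support.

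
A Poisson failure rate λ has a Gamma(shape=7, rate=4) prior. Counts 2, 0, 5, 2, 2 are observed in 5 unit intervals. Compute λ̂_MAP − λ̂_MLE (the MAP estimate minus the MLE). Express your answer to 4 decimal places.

MAP − MLE = -0.3111

Σxᵢ = 11. Posterior is Gamma(18, 9); MAP = (18−1)/9 = 17/9 ≈ 1.88889.
MLE = x̄ = 11/5 ≈ 2.20000.
Difference = 17/9 − 11/5 = -14/45 ≈ -0.3111.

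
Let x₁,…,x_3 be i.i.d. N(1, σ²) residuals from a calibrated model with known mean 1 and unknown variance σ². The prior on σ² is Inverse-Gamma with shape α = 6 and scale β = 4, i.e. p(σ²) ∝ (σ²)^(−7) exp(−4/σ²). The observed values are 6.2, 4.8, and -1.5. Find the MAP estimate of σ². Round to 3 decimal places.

Sum of squared deviations about the known mean: SS = (6.2−1)² + (4.8−1)² + (-1.5−1)² = 47.73.
The Normal likelihood contributes (σ²)^(−n/2) exp(−SS/(2σ²)), so the posterior is Inverse-Gamma(α + n/2, β + SS/2) = Inverse-Gamma(7.5, 27.865).
The mode of Inverse-Gamma(a, b) is b/(a+1) = 27.865/8.5 ≈ 3.278.

σ̂²_MAP = 3.278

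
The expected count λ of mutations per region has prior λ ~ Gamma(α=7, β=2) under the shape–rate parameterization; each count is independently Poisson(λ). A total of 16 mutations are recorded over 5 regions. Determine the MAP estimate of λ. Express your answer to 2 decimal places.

λ̂_MAP = 3.14

Σxᵢ = 16, n = 5.
Posterior ∝ λ^6e^(−2λ) · λ^16e^(−5λ) = λ^22e^(−7λ), i.e. Gamma(shape=23, rate=7).
The mode of a Gamma(a, b) with a ≥ 1 (shape–rate) is (a−1)/b = 22/7 ≈ 3.14.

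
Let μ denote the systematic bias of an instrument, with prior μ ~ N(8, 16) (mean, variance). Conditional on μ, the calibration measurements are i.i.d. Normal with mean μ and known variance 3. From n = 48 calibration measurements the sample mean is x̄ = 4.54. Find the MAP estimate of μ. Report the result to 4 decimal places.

μ̂_MAP = 4.5535

n = 48, x̄ = 4.54.
For a Normal prior and Normal likelihood with known variance, the posterior is Normal; its mode equals its mean, the precision-weighted average.
Prior precision 1/σ₀² = 1/16 = 0.0625; data precision n/σ² = 48/3 = 16.
μ̂ = (0.0625·8 + 16·4.54) / (0.0625 + 16) = 73.14/16.0625 = 29256/6425 ≈ 4.5535.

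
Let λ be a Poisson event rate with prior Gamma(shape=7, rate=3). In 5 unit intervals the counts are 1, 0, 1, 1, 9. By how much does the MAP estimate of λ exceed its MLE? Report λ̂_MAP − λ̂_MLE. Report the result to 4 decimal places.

MAP − MLE = -0.1500

Σxᵢ = 12. Posterior is Gamma(19, 8); MAP = (19−1)/8 = 18/8 ≈ 2.25000.
MLE = x̄ = 12/5 ≈ 2.40000.
Difference = 18/8 − 12/5 = -3/20 ≈ -0.1500.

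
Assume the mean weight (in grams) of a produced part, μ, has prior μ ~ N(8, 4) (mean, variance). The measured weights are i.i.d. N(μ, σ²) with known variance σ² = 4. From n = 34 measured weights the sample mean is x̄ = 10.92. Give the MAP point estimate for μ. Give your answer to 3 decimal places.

n = 34, x̄ = 10.92.
For a Normal prior and Normal likelihood with known variance, the posterior is Normal; its mode equals its mean, the precision-weighted average.
Prior precision 1/σ₀² = 1/4 = 0.25; data precision n/σ² = 34/4 = 8.5.
μ̂ = (0.25·8 + 8.5·10.92) / (0.25 + 8.5) = 94.82/8.75 = 9482/875 ≈ 10.837.

μ̂_MAP = 10.837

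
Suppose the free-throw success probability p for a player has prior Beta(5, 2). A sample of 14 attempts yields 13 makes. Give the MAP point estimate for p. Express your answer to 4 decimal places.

p̂_MAP = 0.8947

Prior: Beta(5, 2).
Data: 13 successes in 14 trials. The binomial likelihood contributes p^13(1−p)^1, so the posterior is Beta(5+13, 2+1) = Beta(18, 3).
For Beta(a, b) with a, b > 1 the mode is (a−1)/(a+b−2) = 17/19 ≈ 0.8947.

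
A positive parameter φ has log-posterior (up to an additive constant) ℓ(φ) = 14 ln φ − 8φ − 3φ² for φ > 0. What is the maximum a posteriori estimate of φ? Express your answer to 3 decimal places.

ℓ'(φ) = 14/φ − 8 − 6φ. Setting this to zero and multiplying by φ: 6φ² + 8φ − 14 = 0.
φ = (−8 + √(8² + 4·6·14)) / (2·6) = (−8 + √400) / 12 = (−8 + 20)/12 = 1.
ℓ''(φ) = −14/φ² − 6 < 0, confirming a maximum.

φ̂_MAP = 1.000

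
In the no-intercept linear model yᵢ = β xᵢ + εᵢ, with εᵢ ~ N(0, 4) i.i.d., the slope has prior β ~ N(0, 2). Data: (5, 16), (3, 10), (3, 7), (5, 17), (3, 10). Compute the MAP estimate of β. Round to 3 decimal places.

log p(β | y) = −Σ(yᵢ − βxᵢ)²/(2·4) − β²/(2·2) + const.
Setting the derivative to zero: Σxᵢ(yᵢ − βxᵢ)/4 − β/2 = 0, so β = Σxᵢyᵢ / (Σxᵢ² + σ²/τ²).
Σxᵢyᵢ = 5·16 + 3·10 + 3·7 + 5·17 + 3·10 = 246; Σxᵢ² = 77; σ²/τ² = 2.
β̂_MAP = 246 / (77 + 2) = 246/79 ≈ 3.114.

β̂_MAP = 3.114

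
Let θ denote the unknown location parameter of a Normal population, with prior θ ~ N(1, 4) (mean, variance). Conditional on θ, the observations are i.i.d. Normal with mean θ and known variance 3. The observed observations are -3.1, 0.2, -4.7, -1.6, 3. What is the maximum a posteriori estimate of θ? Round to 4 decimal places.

θ̂_MAP = -0.9478

n = 5; x̄ = ((-3.1) + 0.2 + (-4.7) + (-1.6) + 3)/5 = -6.2/5 = -1.24.
For a Normal prior and Normal likelihood with known variance, the posterior is Normal; its mode equals its mean, the precision-weighted average.
Prior precision 1/σ₀² = 1/4 = 0.25; data precision n/σ² = 5/3.
θ̂ = (0.25·1 + (5/3)·(-1.24)) / (0.25 + 5/3) = (-109/60)/(23/12) = -109/115 ≈ -0.9478.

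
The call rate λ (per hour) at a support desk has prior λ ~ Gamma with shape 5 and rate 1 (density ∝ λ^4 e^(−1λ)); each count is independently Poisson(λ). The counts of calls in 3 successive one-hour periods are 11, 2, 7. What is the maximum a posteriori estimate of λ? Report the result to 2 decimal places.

Σxᵢ = 11+2+7 = 20, with n = 3.
Posterior ∝ λ^4e^(−1λ) · λ^20e^(−3λ) = λ^24e^(−4λ), i.e. Gamma(shape=25, rate=4).
The mode of a Gamma(a, b) with a ≥ 1 (shape–rate) is (a−1)/b = 24/4 ≈ 6.00.

λ̂_MAP = 6.00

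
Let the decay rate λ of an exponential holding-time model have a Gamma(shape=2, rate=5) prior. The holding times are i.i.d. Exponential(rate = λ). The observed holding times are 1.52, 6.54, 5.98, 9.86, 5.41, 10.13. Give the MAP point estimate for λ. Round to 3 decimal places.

The Exponential(rate=λ) likelihood is ∝ λ^n e^(−λΣtᵢ). Here n = 6 and Σtᵢ = 1.52 + 6.54 + 5.98 + 9.86 + 5.41 + 10.13 = 39.44.
Posterior ∝ λe^(−5λ) · λ^6e^(−39.44λ) = λ^7e^(−44.44λ), i.e. Gamma(8, 44.44).
Mode = (a−1)/b = 7/44.44 ≈ 0.158.

λ̂_MAP = 0.158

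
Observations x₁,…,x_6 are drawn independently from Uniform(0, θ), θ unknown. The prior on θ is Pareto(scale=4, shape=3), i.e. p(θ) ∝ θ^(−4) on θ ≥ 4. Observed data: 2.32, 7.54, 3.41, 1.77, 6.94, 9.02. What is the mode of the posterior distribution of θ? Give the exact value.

θ̂_MAP = 9.02

The Uniform(0, θ) likelihood is θ^(−n) for θ ≥ max(xᵢ), zero otherwise. Here max(xᵢ) = 9.02.
Posterior ∝ θ^(−4) · θ^(−6) = θ^(−10) on θ ≥ max(4, 9.02) = 9.02.
This density is strictly decreasing in θ, so the posterior mode lies at the lower boundary of the support.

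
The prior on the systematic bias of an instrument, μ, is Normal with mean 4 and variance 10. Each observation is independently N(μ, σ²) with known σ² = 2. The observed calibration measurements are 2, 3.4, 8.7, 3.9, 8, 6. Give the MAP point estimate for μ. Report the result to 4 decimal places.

μ̂_MAP = 5.2903

n = 6; x̄ = (2 + 3.4 + 8.7 + 3.9 + 8 + 6)/6 = 32/6 = 16/3 ≈ 5.3333.
For a Normal prior and Normal likelihood with known variance, the posterior is Normal; its mode equals its mean, the precision-weighted average.
Prior precision 1/σ₀² = 1/10 = 0.1; data precision n/σ² = 6/2 = 3.
μ̂ = (0.1·4 + 3·(16/3)) / (0.1 + 3) = 16.4/3.1 = 164/31 ≈ 5.2903.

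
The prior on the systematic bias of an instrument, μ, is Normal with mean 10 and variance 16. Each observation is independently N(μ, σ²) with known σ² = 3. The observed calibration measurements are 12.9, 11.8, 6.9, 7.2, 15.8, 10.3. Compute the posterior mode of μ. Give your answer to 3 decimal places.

n = 6; x̄ = (12.9 + 11.8 + 6.9 + 7.2 + 15.8 + 10.3)/6 = 64.9/6 = 649/60 ≈ 10.8167.
For a Normal prior and Normal likelihood with known variance, the posterior is Normal; its mode equals its mean, the precision-weighted average.
Prior precision 1/σ₀² = 1/16 = 0.0625; data precision n/σ² = 6/3 = 2.
μ̂ = (0.0625·10 + 2·(649/60)) / (0.0625 + 2) = (2671/120)/2.0625 = 5342/495 ≈ 10.792.

μ̂_MAP = 10.792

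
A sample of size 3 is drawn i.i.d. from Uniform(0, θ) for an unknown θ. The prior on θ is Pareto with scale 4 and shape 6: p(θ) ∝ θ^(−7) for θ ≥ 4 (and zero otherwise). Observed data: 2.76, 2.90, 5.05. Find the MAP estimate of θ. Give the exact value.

θ̂_MAP = 5.05

The Uniform(0, θ) likelihood is θ^(−n) for θ ≥ max(xᵢ), zero otherwise. Here max(xᵢ) = 5.05.
Posterior ∝ θ^(−7) · θ^(−3) = θ^(−10) on θ ≥ max(4, 5.05) = 5.05.
This density is strictly decreasing in θ, so the posterior mode lies at the lower boundary of the support.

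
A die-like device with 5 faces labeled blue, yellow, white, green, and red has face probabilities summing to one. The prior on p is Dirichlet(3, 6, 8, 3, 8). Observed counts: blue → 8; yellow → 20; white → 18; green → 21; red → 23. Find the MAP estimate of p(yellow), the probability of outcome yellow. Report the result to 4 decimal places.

The posterior is Dirichlet(αᵢ + nᵢ) = Dirichlet(11, 26, 26, 24, 31).
For a Dirichlet(a₁,…,a_K) with all aᵢ > 1, the mode has j-th component (aⱼ − 1)/(Σaᵢ − K).
Here Σaᵢ = 118 and K = 5, so p(yellow) = (26 − 1)/(118 − 5) = 25/113 ≈ 0.2212.

MAP estimate of p(yellow) = 0.2212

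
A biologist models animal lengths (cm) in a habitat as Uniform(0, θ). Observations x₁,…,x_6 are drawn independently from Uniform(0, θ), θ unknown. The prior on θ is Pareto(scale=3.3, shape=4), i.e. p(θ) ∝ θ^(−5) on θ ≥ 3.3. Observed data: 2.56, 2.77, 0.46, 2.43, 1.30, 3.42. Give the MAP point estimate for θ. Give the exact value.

The Uniform(0, θ) likelihood is θ^(−n) for θ ≥ max(xᵢ), zero otherwise. Here max(xᵢ) = 3.42.
Posterior ∝ θ^(−5) · θ^(−6) = θ^(−11) on θ ≥ max(3.3, 3.42) = 3.42.
This density is strictly decreasing in θ, so the posterior mode lies at the lower boundary of the support.

θ̂_MAP = 3.42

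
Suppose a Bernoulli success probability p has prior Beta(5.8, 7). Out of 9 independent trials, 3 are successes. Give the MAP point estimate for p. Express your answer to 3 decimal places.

Prior: Beta(5.8, 7).
Data: 3 successes in 9 trials. The binomial likelihood contributes p^3(1−p)^6, so the posterior is Beta(5.8+3, 7+6) = Beta(8.8, 13).
For Beta(a, b) with a, b > 1 the mode is (a−1)/(a+b−2) = 7.8/19.8 ≈ 0.394.

p̂_MAP = 0.394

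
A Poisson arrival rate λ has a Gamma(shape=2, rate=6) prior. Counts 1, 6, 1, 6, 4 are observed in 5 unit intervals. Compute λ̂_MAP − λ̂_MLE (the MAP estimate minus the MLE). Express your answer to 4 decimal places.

MAP − MLE = -1.8727

Σxᵢ = 18. Posterior is Gamma(20, 11); MAP = (20−1)/11 = 19/11 ≈ 1.72727.
MLE = x̄ = 18/5 ≈ 3.60000.
Difference = 19/11 − 18/5 = -103/55 ≈ -1.8727.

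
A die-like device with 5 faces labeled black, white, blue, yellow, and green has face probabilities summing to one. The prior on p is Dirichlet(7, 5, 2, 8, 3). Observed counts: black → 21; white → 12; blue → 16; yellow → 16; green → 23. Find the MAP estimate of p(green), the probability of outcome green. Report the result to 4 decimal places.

The posterior is Dirichlet(αᵢ + nᵢ) = Dirichlet(28, 17, 18, 24, 26).
For a Dirichlet(a₁,…,a_K) with all aᵢ > 1, the mode has j-th component (aⱼ − 1)/(Σaᵢ − K).
Here Σaᵢ = 113 and K = 5, so p(green) = (26 − 1)/(113 − 5) = 25/108 ≈ 0.2315.

MAP estimate of p(green) = 0.2315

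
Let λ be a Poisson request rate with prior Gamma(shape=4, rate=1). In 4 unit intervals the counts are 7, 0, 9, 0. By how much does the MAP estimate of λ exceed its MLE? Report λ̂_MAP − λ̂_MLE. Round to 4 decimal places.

Σxᵢ = 16. Posterior is Gamma(20, 5); MAP = (20−1)/5 = 19/5 ≈ 3.80000.
MLE = x̄ = 16/4 ≈ 4.00000.
Difference = 19/5 − 16/4 = -1/5 ≈ -0.2000.

MAP − MLE = -0.2000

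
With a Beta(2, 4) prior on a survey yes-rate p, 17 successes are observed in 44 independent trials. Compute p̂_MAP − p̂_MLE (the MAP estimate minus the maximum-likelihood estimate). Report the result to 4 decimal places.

Posterior is Beta(19, 31); MAP = (19−1)/(50−2) = 18/48 ≈ 0.37500.
MLE ignores the prior: p̂_MLE = k/n = 17/44 ≈ 0.38636.
Difference = 18/48 − 17/44 = -1/88 ≈ -0.0114.

MAP − MLE = -0.0114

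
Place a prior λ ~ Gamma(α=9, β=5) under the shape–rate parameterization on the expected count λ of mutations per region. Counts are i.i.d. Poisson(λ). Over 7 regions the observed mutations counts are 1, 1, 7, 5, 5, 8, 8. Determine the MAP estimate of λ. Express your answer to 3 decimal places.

Σxᵢ = 1+1+7+5+5+8+8 = 35, with n = 7.
Posterior ∝ λ^8e^(−5λ) · λ^35e^(−7λ) = λ^43e^(−12λ), i.e. Gamma(shape=44, rate=12).
The mode of a Gamma(a, b) with a ≥ 1 (shape–rate) is (a−1)/b = 43/12 ≈ 3.583.

λ̂_MAP = 3.583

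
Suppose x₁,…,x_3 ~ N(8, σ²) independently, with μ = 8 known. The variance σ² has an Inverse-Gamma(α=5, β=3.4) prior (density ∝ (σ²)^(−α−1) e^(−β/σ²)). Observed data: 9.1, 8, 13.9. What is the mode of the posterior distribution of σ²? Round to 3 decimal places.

σ̂²_MAP = 2.855

Sum of squared deviations about the known mean: SS = (9.1−8)² + (8−8)² + (13.9−8)² = 36.02.
The Normal likelihood contributes (σ²)^(−n/2) exp(−SS/(2σ²)), so the posterior is Inverse-Gamma(α + n/2, β + SS/2) = Inverse-Gamma(6.5, 21.41).
The mode of Inverse-Gamma(a, b) is b/(a+1) = 21.41/7.5 ≈ 2.855.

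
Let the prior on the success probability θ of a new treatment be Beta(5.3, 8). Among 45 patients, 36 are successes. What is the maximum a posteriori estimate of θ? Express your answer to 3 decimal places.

Prior: Beta(5.3, 8).
Data: 36 successes in 45 trials. The binomial likelihood contributes θ^36(1−θ)^9, so the posterior is Beta(5.3+36, 8+9) = Beta(41.3, 17).
For Beta(a, b) with a, b > 1 the mode is (a−1)/(a+b−2) = 40.3/56.3 ≈ 0.716.

θ̂_MAP = 0.716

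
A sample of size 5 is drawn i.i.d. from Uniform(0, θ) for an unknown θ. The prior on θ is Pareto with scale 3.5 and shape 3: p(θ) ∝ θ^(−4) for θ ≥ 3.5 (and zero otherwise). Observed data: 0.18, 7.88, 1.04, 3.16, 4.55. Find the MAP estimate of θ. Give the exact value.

θ̂_MAP = 7.88

The Uniform(0, θ) likelihood is θ^(−n) for θ ≥ max(xᵢ), zero otherwise. Here max(xᵢ) = 7.88.
Posterior ∝ θ^(−4) · θ^(−5) = θ^(−9) on θ ≥ max(3.5, 7.88) = 7.88.
This density is strictly decreasing in θ, so the posterior mode lies at the lower boundary of the support.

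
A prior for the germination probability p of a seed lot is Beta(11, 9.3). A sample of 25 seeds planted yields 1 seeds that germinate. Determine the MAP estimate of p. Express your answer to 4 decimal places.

p̂_MAP = 0.2540

Prior: Beta(11, 9.3).
Data: 1 success in 25 trials. The binomial likelihood contributes p(1−p)^24, so the posterior is Beta(11+1, 9.3+24) = Beta(12, 33.3).
For Beta(a, b) with a, b > 1 the mode is (a−1)/(a+b−2) = 11/43.3 ≈ 0.2540.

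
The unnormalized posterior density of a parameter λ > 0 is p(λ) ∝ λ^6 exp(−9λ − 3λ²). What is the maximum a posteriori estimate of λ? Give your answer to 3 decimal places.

ℓ'(λ) = 6/λ − 9 − 6λ. Setting this to zero and multiplying by λ: 6λ² + 9λ − 6 = 0.
λ = (−9 + √(9² + 4·6·6)) / (2·6) = (−9 + √225) / 12 = (−9 + 15)/12 = 1/2.
ℓ''(λ) = −6/λ² − 6 < 0, confirming a maximum.

λ̂_MAP = 0.500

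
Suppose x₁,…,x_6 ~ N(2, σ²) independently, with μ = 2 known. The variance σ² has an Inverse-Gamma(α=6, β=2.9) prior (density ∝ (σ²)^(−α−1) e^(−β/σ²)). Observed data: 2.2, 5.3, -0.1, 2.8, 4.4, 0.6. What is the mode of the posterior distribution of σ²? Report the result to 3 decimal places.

Sum of squared deviations about the known mean: SS = (2.2−2)² + (5.3−2)² + (-0.1−2)² + (2.8−2)² + (4.4−2)² + (0.6−2)² = 23.7.
The Normal likelihood contributes (σ²)^(−n/2) exp(−SS/(2σ²)), so the posterior is Inverse-Gamma(α + n/2, β + SS/2) = Inverse-Gamma(9, 14.75).
The mode of Inverse-Gamma(a, b) is b/(a+1) = 14.75/10 ≈ 1.475.

σ̂²_MAP = 1.475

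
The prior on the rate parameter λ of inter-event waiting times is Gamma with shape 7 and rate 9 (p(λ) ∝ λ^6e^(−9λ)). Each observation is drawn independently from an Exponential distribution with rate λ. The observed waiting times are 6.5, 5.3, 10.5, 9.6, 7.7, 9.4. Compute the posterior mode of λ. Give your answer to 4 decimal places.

λ̂_MAP = 0.2069

The Exponential(rate=λ) likelihood is ∝ λ^n e^(−λΣtᵢ). Here n = 6 and Σtᵢ = 6.5 + 5.3 + 10.5 + 9.6 + 7.7 + 9.4 = 49.
Posterior ∝ λ^6e^(−9λ) · λ^6e^(−49λ) = λ^12e^(−58λ), i.e. Gamma(13, 58).
Mode = (a−1)/b = 12/58 ≈ 0.2069.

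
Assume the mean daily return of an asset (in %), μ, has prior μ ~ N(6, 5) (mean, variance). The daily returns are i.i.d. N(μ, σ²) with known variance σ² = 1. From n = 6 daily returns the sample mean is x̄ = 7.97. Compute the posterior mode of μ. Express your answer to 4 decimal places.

n = 6, x̄ = 7.97.
For a Normal prior and Normal likelihood with known variance, the posterior is Normal; its mode equals its mean, the precision-weighted average.
Prior precision 1/σ₀² = 1/5 = 0.2; data precision n/σ² = 6/1 = 6.
μ̂ = (0.2·6 + 6·7.97) / (0.2 + 6) = 49.02/6.2 = 2451/310 ≈ 7.9065.

μ̂_MAP = 7.9065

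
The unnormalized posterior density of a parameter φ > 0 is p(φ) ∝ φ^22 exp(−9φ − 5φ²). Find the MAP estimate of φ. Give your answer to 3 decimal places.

ℓ'(φ) = 22/φ − 9 − 10φ. Setting this to zero and multiplying by φ: 10φ² + 9φ − 22 = 0.
φ = (−9 + √(9² + 4·10·22)) / (2·10) = (−9 + √961) / 20 = (−9 + 31)/20 = 11/10.
ℓ''(φ) = −22/φ² − 10 < 0, confirming a maximum.

φ̂_MAP = 1.100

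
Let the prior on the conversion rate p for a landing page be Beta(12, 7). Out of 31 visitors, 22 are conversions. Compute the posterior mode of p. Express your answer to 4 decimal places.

p̂_MAP = 0.6875

Prior: Beta(12, 7).
Data: 22 successes in 31 trials. The binomial likelihood contributes p^22(1−p)^9, so the posterior is Beta(12+22, 7+9) = Beta(34, 16).
For Beta(a, b) with a, b > 1 the mode is (a−1)/(a+b−2) = 33/48 ≈ 0.6875.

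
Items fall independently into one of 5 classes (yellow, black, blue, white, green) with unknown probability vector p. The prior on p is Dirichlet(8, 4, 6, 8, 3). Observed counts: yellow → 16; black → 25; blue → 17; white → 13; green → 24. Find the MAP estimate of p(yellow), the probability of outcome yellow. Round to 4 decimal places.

The posterior is Dirichlet(αᵢ + nᵢ) = Dirichlet(24, 29, 23, 21, 27).
For a Dirichlet(a₁,…,a_K) with all aᵢ > 1, the mode has j-th component (aⱼ − 1)/(Σaᵢ − K).
Here Σaᵢ = 124 and K = 5, so p(yellow) = (24 − 1)/(124 − 5) = 23/119 ≈ 0.1933.

MAP estimate of p(yellow) = 0.1933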